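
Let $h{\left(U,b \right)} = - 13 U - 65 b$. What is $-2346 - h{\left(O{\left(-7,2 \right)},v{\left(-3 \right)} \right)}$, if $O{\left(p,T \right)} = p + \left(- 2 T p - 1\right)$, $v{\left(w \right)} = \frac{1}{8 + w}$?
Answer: $-2073$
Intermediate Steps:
$O{\left(p,T \right)} = -1 + p - 2 T p$ ($O{\left(p,T \right)} = p - \left(1 + 2 T p\right) = -1 + p - 2 T p$)
$h{\left(U,b \right)} = - 65 b - 13 U$
$-2346 - h{\left(O{\left(-7,2 \right)},v{\left(-3 \right)} \right)} = -2346 - \left(- \frac{65}{8 - 3} - 13 \left(-1 - 7 - 4 \left(-7\right)\right)\right) = -2346 - \left(- \frac{65}{5} - 13 \left(-1 - 7 + 28\right)\right) = -2346 - \left(\left(-65\right) \frac{1}{5} - 260\right) = -2346 - \left(-13 - 260\right) = -2346 - -273 = -2346 + 273 = -2073$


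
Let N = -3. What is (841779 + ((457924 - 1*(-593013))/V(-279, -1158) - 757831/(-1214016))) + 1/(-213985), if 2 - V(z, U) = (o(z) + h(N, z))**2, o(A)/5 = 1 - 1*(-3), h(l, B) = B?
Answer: 14668464267940542753041/17425864037807040 ≈ 8.4176e+5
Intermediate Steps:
o(A) = 20 (o(A) = 5*(1 - 1*(-3)) = 5*(1 + 3) = 5*4 = 20)
V(z, U) = 2 - (20 + z)**2
(841779 + ((457924 - 1*(-593013))/V(-279, -1158) - 757831/(-1214016))) + 1/(-213985) = (841779 + ((457924 - 1*(-593013))/(2 - (20 - 279)**2) - 757831/(-1214016))) + 1/(-213985) = (841779 + ((457924 + 593013)/(2 - 1*(-259)**2) - 757831*(-1/1214016))) - 1/213985 = (841779 + (1050937/(2 - 1*67081) + 757831/1214016)) - 1/213985 = (841779 + (1050937/(2 - 67081) + 757831/1214016)) - 1/213985 = (841779 + (1050937/(-67079) + 757831/1214016)) - 1/213985 = (841779 + (1050937*(-1/67079) + 757831/1214016)) - 1/213985 = (841779 + (-1050937/67079 + 757831/1214016)) - 1/213985 = (841779 - 1225019787343/81434979264) - 1/213985 = 68549030390083313/81434979264 - 1/213985 = 14668464267940542753041/17425864037807040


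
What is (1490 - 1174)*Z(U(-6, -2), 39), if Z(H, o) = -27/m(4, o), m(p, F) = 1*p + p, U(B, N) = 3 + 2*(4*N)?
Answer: -2133/2 ≈ -1066.5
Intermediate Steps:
U(B, N) = 3 + 8*N
m(p, F) = 2*p (m(p, F) = p + p = 2*p)
Z(H, o) = -27/8 (Z(H, o) = -27/(2*4) = -27/8)
(1490 - 1174)*Z(U(-6, -2), 39) = (1490 - 1174)*(-27/8) = 316*(-27/8) = -2133/2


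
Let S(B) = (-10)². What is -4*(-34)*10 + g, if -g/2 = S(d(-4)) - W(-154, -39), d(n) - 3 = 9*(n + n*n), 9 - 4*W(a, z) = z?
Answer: 1184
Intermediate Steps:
W(a, z) = 9/4 - z/4
d(n) = 3 + 9*n + 9*n² (d(n) = 3 + 9*(n + n*n) = 3 + 9*(n + n²) = 3 + (9*n + 9*n²) = 3 + 9*n + 9*n²)
S(B) = 100
g = -176 (g = -2*(100 - (9/4 - ¼*(-39))) = -2*(100 - (9/4 + 39/4)) = -2*(100 - 1*12) = -2*(100 - 12) = -2*88 = -176)
-4*(-34)*10 + g = -4*(-34)*10 - 176 = 136*10 - 176 = 1360 - 176 = 1184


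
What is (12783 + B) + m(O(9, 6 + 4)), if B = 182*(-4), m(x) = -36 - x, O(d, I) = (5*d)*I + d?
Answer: 11560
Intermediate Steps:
O(d, I) = d + 5*I*d (O(d, I) = 5*I*d + d = d + 5*I*d)
B = -728
(12783 + B) + m(O(9, 6 + 4)) = (12783 - 728) + (-36 - 9*(1 + 5*(6 + 4))) = 12055 + (-36 - 9*(1 + 5*10)) = 12055 + (-36 - 9*(1 + 50)) = 12055 + (-36 - 9*51) = 12055 + (-36 - 1*459) = 12055 + (-36 - 459) = 12055 - 495 = 11560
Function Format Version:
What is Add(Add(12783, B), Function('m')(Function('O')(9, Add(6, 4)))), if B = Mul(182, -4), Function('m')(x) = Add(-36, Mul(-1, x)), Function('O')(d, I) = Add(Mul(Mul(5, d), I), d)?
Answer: 11560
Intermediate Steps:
Function('O')(d, I) = Add(d, Mul(5, I, d)) (Function('O')(d, I) = Add(Mul(5, I, d), d) = Add(d, Mul(5, I, d)))
B = -728
Add(Add(12783, B), Function('m')(Function('O')(9, Add(6, 4)))) = Add(Add(12783, -728), Add(-36, Mul(-1, Mul(9, Add(1, Mul(5, Add(6, 4))))))) = Add(12055, Add(-36, Mul(-1, Mul(9, Add(1, Mul(5, 10)))))) = Add(12055, Add(-36, Mul(-1, Mul(9, Add(1, 50))))) = Add(12055, Add(-36, Mul(-1, Mul(9, 51)))) = Add(12055, Add(-36, Mul(-1, 459))) = Add(12055, Add(-36, -459)) = Add(12055, -495) = 11560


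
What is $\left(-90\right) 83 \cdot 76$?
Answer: $-567720$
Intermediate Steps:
$\left(-90\right) 83 \cdot 76 = \left(-7470\right) 76 = -567720$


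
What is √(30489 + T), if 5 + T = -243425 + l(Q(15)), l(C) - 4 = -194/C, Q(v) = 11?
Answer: I*√25767511/11 ≈ 461.47*I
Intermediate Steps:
l(C) = 4 - 194/C
T = -2677880/11 (T = -5 + (-243425 + (4 - 194/11)) = -5 + (-243425 - 150/11) = -5 - 2677825/11 = -2677880/11 ≈ -2.4344e+5)
√(30489 + T) = √(30489 - 2677880/11) = √(-2342501/11) = I*√25767511/11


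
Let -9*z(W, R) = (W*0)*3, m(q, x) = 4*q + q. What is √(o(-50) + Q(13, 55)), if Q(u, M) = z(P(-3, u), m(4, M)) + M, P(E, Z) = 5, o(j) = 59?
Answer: √114 ≈ 10.677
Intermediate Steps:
m(q, x) = 5*q
z(W, R) = 0 (z(W, R) = -W*0*3/9 = -0*3 = -⅑*0 = 0)
Q(u, M) = M (Q(u, M) = 0 + M = M)
√(o(-50) + Q(13, 55)) = √(59 + 55) = √114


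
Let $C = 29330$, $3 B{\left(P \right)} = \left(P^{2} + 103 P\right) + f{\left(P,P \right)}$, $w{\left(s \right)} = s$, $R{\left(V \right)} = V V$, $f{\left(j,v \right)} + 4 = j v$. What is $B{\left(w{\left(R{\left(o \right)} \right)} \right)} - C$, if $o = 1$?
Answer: $- \frac{87889}{3} \approx -29296.0$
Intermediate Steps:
$f{\left(j,v \right)} = -4 + j v$
$R{\left(V \right)} = V^{2}$
$B{\left(P \right)} = - \frac{4}{3} + \frac{2 P^{2}}{3} + \frac{103 P}{3}$ ($B{\left(P \right)} = \frac{\left(P^{2} + 103 P\right) + \left(-4 + P P\right)}{3} = \frac{\left(P^{2} + 103 P\right) + \left(-4 + P^{2}\right)}{3} = \frac{-4 + 2 P^{2} + 103 P}{3} = - \frac{4}{3} + \frac{2 P^{2}}{3} + \frac{103 P}{3}$)
$B{\left(w{\left(R{\left(o \right)} \right)} \right)} - C = \left(- \frac{4}{3} + \frac{2 \left(1^{2}\right)^{2}}{3} + \frac{103 \cdot 1^{2}}{3}\right) - 29330 = \left(- \frac{4}{3} + \frac{2 \cdot 1^{2}}{3} + \frac{103}{3} \cdot 1\right) - 29330 = \left(- \frac{4}{3} + \frac{2}{3} \cdot 1 + \frac{103}{3}\right) - 29330 = \left(- \frac{4}{3} + \frac{2}{3} + \frac{103}{3}\right) - 29330 = \frac{101}{3} - 29330 = - \frac{87889}{3}$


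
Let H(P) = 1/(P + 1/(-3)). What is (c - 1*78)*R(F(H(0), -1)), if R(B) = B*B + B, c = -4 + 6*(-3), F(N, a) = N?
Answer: -600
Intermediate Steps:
H(P) = 1/(-⅓ + P) (H(P) = 1/(P - ⅓) = 1/(-⅓ + P))
c = -22 (c = -4 - 18 = -22)
R(B) = B + B² (R(B) = B² + B = B + B²)
(c - 1*78)*R(F(H(0), -1)) = (-22 - 1*78)*((3/(-1 + 3*0))*(1 + 3/(-1 + 3*0))) = (-22 - 78)*((3/(-1 + 0))*(1 + 3/(-1 + 0))) = -100*3/(-1)*(1 + 3/(-1)) = -100*3*(-1)*(1 + 3*(-1)) = -(-300)*(1 - 3) = -(-300)*(-2) = -100*6 = -600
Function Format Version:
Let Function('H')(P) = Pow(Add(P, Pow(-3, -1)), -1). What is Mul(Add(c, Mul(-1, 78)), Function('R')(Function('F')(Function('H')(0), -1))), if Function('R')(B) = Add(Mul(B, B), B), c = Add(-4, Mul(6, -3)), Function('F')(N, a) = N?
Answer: -600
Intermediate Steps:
Function('H')(P) = Pow(Add(Rational(-1, 3), P), -1) (Function('H')(P) = Pow(Add(P, Rational(-1, 3)), -1) = Pow(Add(Rational(-1, 3), P), -1))
c = -22 (c = Add(-4, -18) = -22)
Function('R')(B) = Add(B, Pow(B, 2)) (Function('R')(B) = Add(Pow(B, 2), B) = Add(B, Pow(B, 2)))
Mul(Add(c, Mul(-1, 78)), Function('R')(Function('F')(Function('H')(0), -1))) = Mul(Add(-22, Mul(-1, 78)), Mul(Mul(3, Pow(Add(-1, Mul(3, 0)), -1)), Add(1, Mul(3, Pow(Add(-1, Mul(3, 0)), -1))))) = Mul(Add(-22, -78), Mul(Mul(3, Pow(Add(-1, 0), -1)), Add(1, Mul(3, Pow(Add(-1, 0), -1))))) = Mul(-100, Mul(Mul(3, Pow(-1, -1)), Add(1, Mul(3, Pow(-1, -1))))) = Mul(-100, Mul(Mul(3, -1), Add(1, Mul(3, -1)))) = Mul(-100, Mul(-3, Add(1, -3))) = Mul(-100, Mul(-3, -2)) = Mul(-100, 6) = -600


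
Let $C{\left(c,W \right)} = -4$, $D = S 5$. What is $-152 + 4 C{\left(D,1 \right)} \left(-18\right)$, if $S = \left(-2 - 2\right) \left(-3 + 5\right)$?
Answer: $136$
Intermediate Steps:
$S = -8$ ($S = \left(-4\right) 2 = -8$)
$D = -40$ ($D = \left(-8\right) 5 = -40$)
$-152 + 4 C{\left(D,1 \right)} \left(-18\right) = -152 + 4 \left(\left(-4\right) \left(-18\right)\right) = -152 + 4 \cdot 72 = -152 + 288 = 136$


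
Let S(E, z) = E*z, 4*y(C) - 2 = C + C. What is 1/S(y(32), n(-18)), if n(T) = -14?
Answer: -1/231 ≈ -0.0043290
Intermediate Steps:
y(C) = ½ + C/2 (y(C) = ½ + (C + C)/4 = ½ + (2*C)/4 = ½ + C/2)
1/S(y(32), n(-18)) = 1/((½ + (½)*32)*(-14)) = 1/((½ + 16)*(-14)) = 1/((33/2)*(-14)) = 1/(-231) = -1/231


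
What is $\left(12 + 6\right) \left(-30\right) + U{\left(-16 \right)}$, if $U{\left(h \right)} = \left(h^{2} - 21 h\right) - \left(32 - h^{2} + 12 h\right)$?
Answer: $468$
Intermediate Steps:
$U{\left(h \right)} = -32 - 33 h + 2 h^{2}$ ($U{\left(h \right)} = \left(h^{2} - 21 h\right) - \left(32 - h^{2} + 12 h\right) = -32 - 33 h + 2 h^{2}$)
$\left(12 + 6\right) \left(-30\right) + U{\left(-16 \right)} = \left(12 + 6\right) \left(-30\right) - \left(-496 - 512\right) = 18 \left(-30\right) + \left(-32 + 528 + 2 \cdot 256\right) = -540 + \left(-32 + 528 + 512\right) = -540 + 1008 = 468$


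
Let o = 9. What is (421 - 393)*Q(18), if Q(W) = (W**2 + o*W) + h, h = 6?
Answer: 13776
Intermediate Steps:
Q(W) = 6 + W**2 + 9*W (Q(W) = (W**2 + 9*W) + 6 = 6 + W**2 + 9*W)
(421 - 393)*Q(18) = (421 - 393)*(6 + 18**2 + 9*18) = 28*(6 + 324 + 162) = 28*492 = 13776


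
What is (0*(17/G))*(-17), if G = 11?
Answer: 0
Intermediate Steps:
(0*(17/G))*(-17) = (0*(17/11))*(-17) = 0*(-17) = 0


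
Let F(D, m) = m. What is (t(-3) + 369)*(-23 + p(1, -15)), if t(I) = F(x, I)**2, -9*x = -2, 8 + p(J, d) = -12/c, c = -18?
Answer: -11466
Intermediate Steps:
p(J, d) = -22/3 (p(J, d) = -8 - 12/(-18) = -8 - 12*(-1/18) = -8 + 2/3 = -22/3)
x = 2/9 (x = -1/9*(-2) = 2/9 ≈ 0.22222)
t(I) = I**2
(t(-3) + 369)*(-23 + p(1, -15)) = ((-3)**2 + 369)*(-23 - 22/3) = (9 + 369)*(-91/3) = 378*(-91/3) = -11466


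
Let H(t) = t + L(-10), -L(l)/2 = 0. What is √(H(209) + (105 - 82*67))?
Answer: 2*I*√1295 ≈ 71.972*I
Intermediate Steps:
L(l) = 0 (L(l) = -2*0 = 0)
H(t) = t (H(t) = t + 0 = t)
√(H(209) + (105 - 82*67)) = √(209 + (105 - 82*67)) = √(209 + (105 - 5494)) = √(209 - 5389) = √(-5180) = 2*I*√1295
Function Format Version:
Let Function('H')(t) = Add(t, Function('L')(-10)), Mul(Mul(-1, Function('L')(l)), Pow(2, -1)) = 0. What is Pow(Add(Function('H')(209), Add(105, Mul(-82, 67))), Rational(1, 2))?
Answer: Mul(2, I, Pow(1295, Rational(1, 2))) ≈ Mul(71.972, I)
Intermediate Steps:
Function('L')(l) = 0 (Function('L')(l) = Mul(-2, 0) = 0)
Function('H')(t) = t (Function('H')(t) = Add(t, 0) = t)
Pow(Add(Function('H')(209), Add(105, Mul(-82, 67))), Rational(1, 2)) = Pow(Add(209, Add(105, Mul(-82, 67))), Rational(1, 2)) = Pow(Add(209, Add(105, -5494)), Rational(1, 2)) = Pow(Add(209, -5389), Rational(1, 2)) = Pow(-5180, Rational(1, 2)) = Mul(2, I, Pow(1295, Rational(1, 2)))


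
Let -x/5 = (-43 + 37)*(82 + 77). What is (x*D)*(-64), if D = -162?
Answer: 49455360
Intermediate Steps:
x = 4770 (x = -5*(-43 + 37)*(82 + 77) = -(-30)*159 = -5*(-954) = 4770)
(x*D)*(-64) = (4770*(-162))*(-64) = -772740*(-64) = 49455360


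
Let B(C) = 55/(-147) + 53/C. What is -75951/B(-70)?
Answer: 111647970/1663 ≈ 67137.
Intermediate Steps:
B(C) = -55/147 + 53/C (B(C) = 55*(-1/147) + 53/C = -55/147 + 53/C)
-75951/B(-70) = -75951/(-55/147 + 53/(-70)) = -75951/(-55/147 + 53*(-1/70)) = -75951/(-55/147 - 53/70) = -75951/(-1663/1470) = -75951*(-1470/1663) = 111647970/1663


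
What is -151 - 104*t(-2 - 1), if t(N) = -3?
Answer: 161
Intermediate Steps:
-151 - 104*t(-2 - 1) = -151 - 104*(-3) = -151 + 312 = 161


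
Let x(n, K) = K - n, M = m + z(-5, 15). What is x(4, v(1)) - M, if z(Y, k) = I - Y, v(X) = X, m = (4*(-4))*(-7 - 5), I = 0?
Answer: -200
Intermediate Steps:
m = 192 (m = -16*(-12) = 192)
z(Y, k) = -Y (z(Y, k) = 0 - Y = -Y)
M = 197 (M = 192 - 1*(-5) = 192 + 5 = 197)
x(4, v(1)) - M = (1 - 1*4) - 1*197 = (1 - 4) - 197 = -3 - 197 = -200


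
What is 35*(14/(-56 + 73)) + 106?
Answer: 2292/17 ≈ 134.82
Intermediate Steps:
35*(14/(-56 + 73)) + 106 = 35*(14/17) + 106 = 490/17 + 106 = 2292/17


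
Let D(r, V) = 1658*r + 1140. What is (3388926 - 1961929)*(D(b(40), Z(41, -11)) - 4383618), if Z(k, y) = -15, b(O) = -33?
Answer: -6331859672424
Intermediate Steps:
D(r, V) = 1140 + 1658*r
(3388926 - 1961929)*(D(b(40), Z(41, -11)) - 4383618) = (3388926 - 1961929)*((1140 + 1658*(-33)) - 4383618) = 1426997*((1140 - 54714) - 4383618) = 1426997*(-53574 - 4383618) = 1426997*(-4437192) = -6331859672424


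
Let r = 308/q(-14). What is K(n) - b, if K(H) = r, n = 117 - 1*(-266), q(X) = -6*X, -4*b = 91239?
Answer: 273761/12 ≈ 22813.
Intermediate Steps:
b = -91239/4 (b = -¼*91239 = -91239/4 ≈ -22810.)
n = 383 (n = 117 + 266 = 383)
r = 11/3 (r = 308/((-6*(-14))) = 308/84 = 308*(1/84) = 11/3 ≈ 3.6667)
K(H) = 11/3
K(n) - b = 11/3 - 1*(-91239/4) = 11/3 + 91239/4 = 273761/12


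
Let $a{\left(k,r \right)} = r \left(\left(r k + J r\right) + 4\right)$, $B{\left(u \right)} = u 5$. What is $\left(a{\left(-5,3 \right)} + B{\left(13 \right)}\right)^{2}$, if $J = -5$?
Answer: $169$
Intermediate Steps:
$B{\left(u \right)} = 5 u$
$a{\left(k,r \right)} = r \left(4 - 5 r + k r\right)$ ($a{\left(k,r \right)} = r \left(\left(r k - 5 r\right) + 4\right) = r \left(\left(k r - 5 r\right) + 4\right) = r \left(\left(- 5 r + k r\right) + 4\right) = r \left(4 - 5 r + k r\right)$)
$\left(a{\left(-5,3 \right)} + B{\left(13 \right)}\right)^{2} = \left(3 \left(4 - 15 - 15\right) + 5 \cdot 13\right)^{2} = \left(3 \left(4 - 15 - 15\right) + 65\right)^{2} = \left(3 \left(-26\right) + 65\right)^{2} = \left(-78 + 65\right)^{2} = \left(-13\right)^{2} = 169$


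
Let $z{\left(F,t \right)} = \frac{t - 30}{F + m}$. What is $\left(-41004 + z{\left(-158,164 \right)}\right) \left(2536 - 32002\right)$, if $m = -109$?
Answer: $\frac{107533240044}{89} \approx 1.2082 \cdot 10^{9}$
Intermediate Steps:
$z{\left(F,t \right)} = \frac{-30 + t}{-109 + F}$ ($z{\left(F,t \right)} = \frac{t - 30}{F - 109} = \frac{-30 + t}{-109 + F}$)
$\left(-41004 + z{\left(-158,164 \right)}\right) \left(2536 - 32002\right) = \left(-41004 + \frac{-30 + 164}{-109 - 158}\right) \left(2536 - 32002\right) = \left(-41004 + \frac{1}{-267} \cdot 134\right) \left(-29466\right) = \left(-41004 - \frac{134}{267}\right) \left(-29466\right) = \left(- \frac{10948202}{267}\right) \left(-29466\right) = \frac{107533240044}{89}$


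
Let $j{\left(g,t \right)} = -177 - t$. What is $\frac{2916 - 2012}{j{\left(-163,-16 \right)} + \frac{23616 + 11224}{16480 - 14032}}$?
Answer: $- \frac{276624}{44911} \approx -6.1594$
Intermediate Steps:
$\frac{2916 - 2012}{j{\left(-163,-16 \right)} + \frac{23616 + 11224}{16480 - 14032}} = \frac{2916 - 2012}{\left(-177 - -16\right) + \frac{23616 + 11224}{16480 - 14032}} = \frac{904}{\left(-177 + 16\right) + \frac{34840}{2448}} = \frac{904}{-161 + 34840 \cdot \frac{1}{2448}} = \frac{904}{-161 + \frac{4355}{306}} = \frac{904}{- \frac{44911}{306}} = 904 \left(- \frac{306}{44911}\right) = - \frac{276624}{44911}$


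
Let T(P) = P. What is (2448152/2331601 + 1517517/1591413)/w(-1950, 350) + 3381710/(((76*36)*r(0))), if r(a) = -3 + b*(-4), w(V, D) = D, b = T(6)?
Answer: -365936713540298700467/7994729790412129800 ≈ -45.772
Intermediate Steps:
b = 6
r(a) = -27 (r(a) = -3 + 6*(-4) = -3 - 24 = -27)
(2448152/2331601 + 1517517/1591413)/w(-1950, 350) + 3381710/(((76*36)*r(0))) = (2448152/2331601 + 1517517/1591413)/350 + 3381710/(((76*36)*(-27))) = (2448152*(1/2331601) + 1517517*(1/1591413))*(1/350) + 3381710/((2736*(-27))) = (2448152/2331601 + 505839/530471)*(1/350) + 3381710/(-73872) = (2478088357831/1236846714071)*(1/350) + 3381710*(-1/73872) = 2478088357831/432896349924850 - 1690855/36936 = -365936713540298700467/7994729790412129800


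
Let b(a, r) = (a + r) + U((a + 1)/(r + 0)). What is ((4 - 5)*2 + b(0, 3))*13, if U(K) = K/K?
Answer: 26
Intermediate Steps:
U(K) = 1
b(a, r) = 1 + a + r (b(a, r) = (a + r) + 1 = 1 + a + r)
((4 - 5)*2 + b(0, 3))*13 = ((4 - 5)*2 + (1 + 0 + 3))*13 = (-1*2 + 4)*13 = (-2 + 4)*13 = 2*13 = 26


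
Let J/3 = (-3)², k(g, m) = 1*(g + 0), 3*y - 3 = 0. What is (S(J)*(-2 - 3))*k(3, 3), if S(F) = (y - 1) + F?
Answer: -405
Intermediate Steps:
y = 1 (y = 1 + (⅓)*0 = 1 + 0 = 1)
k(g, m) = g (k(g, m) = 1*g = g)
J = 27 (J = 3*(-3)² = 3*9 = 27)
S(F) = F (S(F) = (1 - 1) + F = 0 + F = F)
(S(J)*(-2 - 3))*k(3, 3) = (27*(-2 - 3))*3 = (27*(-5))*3 = -135*3 = -405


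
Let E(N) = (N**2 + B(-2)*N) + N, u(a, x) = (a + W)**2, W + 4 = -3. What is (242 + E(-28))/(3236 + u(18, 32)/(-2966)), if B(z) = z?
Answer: 3126164/9597855 ≈ 0.32572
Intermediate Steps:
W = -7 (W = -4 - 3 = -7)
u(a, x) = (-7 + a)**2 (u(a, x) = (a - 7)**2 = (-7 + a)**2)
E(N) = N**2 - N (E(N) = (N**2 - 2*N) + N = N**2 - N)
(242 + E(-28))/(3236 + u(18, 32)/(-2966)) = (242 - 28*(-1 - 28))/(3236 + (-7 + 18)**2/(-2966)) = (242 - 28*(-29))/(3236 + 11**2*(-1/2966)) = (242 + 812)/(3236 + 121*(-1/2966)) = 1054/(3236 - 121/2966) = 1054/(9597855/2966) = 1054*(2966/9597855) = 3126164/9597855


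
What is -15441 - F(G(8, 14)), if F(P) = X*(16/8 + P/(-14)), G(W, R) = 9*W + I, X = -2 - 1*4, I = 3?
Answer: -108228/7 ≈ -15461.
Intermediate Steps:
X = -6 (X = -2 - 4 = -6)
G(W, R) = 3 + 9*W (G(W, R) = 9*W + 3 = 3 + 9*W)
F(P) = -12 + 3*P/7 (F(P) = -6*(16/8 + P/(-14)) = -6*(16*(1/8) + P*(-1/14)) = -6*(2 - P/14) = -12 + 3*P/7)
-15441 - F(G(8, 14)) = -15441 - (-12 + 3*(3 + 9*8)/7) = -15441 - (-12 + 3*(3 + 72)/7) = -15441 - (-12 + (3/7)*75) = -15441 - (-12 + 225/7) = -15441 - 1*141/7 = -15441 - 141/7 = -108228/7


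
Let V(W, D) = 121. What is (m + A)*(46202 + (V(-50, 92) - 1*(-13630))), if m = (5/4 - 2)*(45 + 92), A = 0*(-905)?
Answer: -24640683/4 ≈ -6.1602e+6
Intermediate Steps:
A = 0
m = -411/4 (m = ((¼)*5 - 2)*137 = (5/4 - 2)*137 = -¾*137 = -411/4 ≈ -102.75)
(m + A)*(46202 + (V(-50, 92) - 1*(-13630))) = (-411/4 + 0)*(46202 + (121 - 1*(-13630))) = -411*(46202 + (121 + 13630))/4 = -411*(46202 + 13751)/4 = -411/4*59953 = -24640683/4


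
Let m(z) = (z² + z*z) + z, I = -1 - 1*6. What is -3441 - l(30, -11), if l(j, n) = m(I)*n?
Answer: -2440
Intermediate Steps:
I = -7 (I = -1 - 6 = -7)
m(z) = z + 2*z² (m(z) = (z² + z²) + z = 2*z² + z = z + 2*z²)
l(j, n) = 91*n (l(j, n) = (-7*(1 + 2*(-7)))*n = (-7*(1 - 14))*n = (-7*(-13))*n = 91*n)
-3441 - l(30, -11) = -3441 - 91*(-11) = -3441 - 1*(-1001) = -3441 + 1001 = -2440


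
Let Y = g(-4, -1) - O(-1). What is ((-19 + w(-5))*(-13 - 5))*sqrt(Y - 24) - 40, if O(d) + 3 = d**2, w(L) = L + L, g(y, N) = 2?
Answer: -40 + 1044*I*sqrt(5) ≈ -40.0 + 2334.5*I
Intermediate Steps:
w(L) = 2*L
O(d) = -3 + d**2
Y = 4 (Y = 2 - (-3 + (-1)**2) = 2 - (-3 + 1) = 2 - 1*(-2) = 2 + 2 = 4)
((-19 + w(-5))*(-13 - 5))*sqrt(Y - 24) - 40 = ((-19 + 2*(-5))*(-13 - 5))*sqrt(4 - 24) - 40 = ((-19 - 10)*(-18))*sqrt(-20) - 40 = (-29*(-18))*(2*I*sqrt(5)) - 40 = 522*(2*I*sqrt(5)) - 40 = 1044*I*sqrt(5) - 40 = -40 + 1044*I*sqrt(5)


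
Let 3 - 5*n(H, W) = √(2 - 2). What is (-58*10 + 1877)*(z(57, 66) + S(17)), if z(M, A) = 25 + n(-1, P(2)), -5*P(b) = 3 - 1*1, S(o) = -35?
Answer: -60959/5 ≈ -12192.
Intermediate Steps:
P(b) = -⅖ (P(b) = -(3 - 1*1)/5 = -(3 - 1)/5 = -⅕*2 = -⅖)
n(H, W) = ⅗ (n(H, W) = ⅗ - √(2 - 2)/5 = ⅗ - √0/5 = ⅗ - ⅕*0 = ⅗ + 0 = ⅗)
z(M, A) = 128/5 (z(M, A) = 25 + ⅗ = 128/5)
(-58*10 + 1877)*(z(57, 66) + S(17)) = (-58*10 + 1877)*(128/5 - 35) = (-580 + 1877)*(-47/5) = 1297*(-47/5) = -60959/5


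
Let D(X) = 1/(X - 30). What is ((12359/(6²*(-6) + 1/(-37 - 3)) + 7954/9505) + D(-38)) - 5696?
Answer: -32127229462393/5585023940 ≈ -5752.4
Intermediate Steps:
D(X) = 1/(-30 + X)
((12359/(6²*(-6) + 1/(-37 - 3)) + 7954/9505) + D(-38)) - 5696 = ((12359/(6²*(-6) + 1/(-37 - 3)) + 7954/9505) + 1/(-30 - 38)) - 5696 = ((12359/(36*(-6) + 1/(-40)) + 7954*(1/9505)) + 1/(-68)) - 5696 = ((12359/(-216 - 1/40) + 7954/9505) - 1/68) - 5696 = ((12359/(-8641/40) + 7954/9505) - 1/68) - 5696 = ((12359*(-40/8641) + 7954/9505) - 1/68) - 5696 = ((-494360/8641 + 7954/9505) - 1/68) - 5696 = (-4630161286/82132705 - 1/68) - 5696 = -314933100153/5585023940 - 5696 = -32127229462393/5585023940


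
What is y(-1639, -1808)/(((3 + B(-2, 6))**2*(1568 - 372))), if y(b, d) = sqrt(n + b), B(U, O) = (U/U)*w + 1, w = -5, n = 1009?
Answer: 3*I*sqrt(70)/1196 ≈ 0.020986*I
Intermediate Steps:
B(U, O) = -4 (B(U, O) = (U/U)*(-5) + 1 = 1*(-5) + 1 = -5 + 1 = -4)
y(b, d) = sqrt(1009 + b)
y(-1639, -1808)/(((3 + B(-2, 6))**2*(1568 - 372))) = sqrt(1009 - 1639)/(((3 - 4)**2*(1568 - 372))) = sqrt(-630)/(((-1)**2*1196)) = (3*I*sqrt(70))/((1*1196)) = (3*I*sqrt(70))/1196 = (3*I*sqrt(70))*(1/1196) = 3*I*sqrt(70)/1196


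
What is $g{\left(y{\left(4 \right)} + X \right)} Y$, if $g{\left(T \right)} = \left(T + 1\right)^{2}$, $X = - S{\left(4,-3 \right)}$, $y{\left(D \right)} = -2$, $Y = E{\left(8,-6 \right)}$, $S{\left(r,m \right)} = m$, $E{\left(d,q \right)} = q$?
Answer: $-24$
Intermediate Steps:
$Y = -6$
$X = 3$ ($X = \left(-1\right) \left(-3\right) = 3$)
$g{\left(T \right)} = \left(1 + T\right)^{2}$
$g{\left(y{\left(4 \right)} + X \right)} Y = \left(1 + \left(-2 + 3\right)\right)^{2} \left(-6\right) = \left(1 + 1\right)^{2} \left(-6\right) = 2^{2} \left(-6\right) = 4 \left(-6\right) = -24$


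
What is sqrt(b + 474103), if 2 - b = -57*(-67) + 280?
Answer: sqrt(470006) ≈ 685.57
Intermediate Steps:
b = -4097 (b = 2 - (-57*(-67) + 280) = 2 - (3819 + 280) = 2 - 1*4099 = 2 - 4099 = -4097)
sqrt(b + 474103) = sqrt(-4097 + 474103) = sqrt(470006)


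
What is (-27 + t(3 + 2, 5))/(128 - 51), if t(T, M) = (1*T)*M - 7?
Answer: -9/77 ≈ -0.11688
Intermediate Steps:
t(T, M) = -7 + M*T (t(T, M) = T*M - 7 = M*T - 7 = -7 + M*T)
(-27 + t(3 + 2, 5))/(128 - 51) = (-27 + (-7 + 5*(3 + 2)))/(128 - 51) = (-27 + (-7 + 5*5))/77 = (-27 + (-7 + 25))*(1/77) = (-27 + 18)*(1/77) = -9*1/77 = -9/77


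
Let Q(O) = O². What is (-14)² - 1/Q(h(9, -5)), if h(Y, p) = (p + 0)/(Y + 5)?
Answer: 4704/25 ≈ 188.16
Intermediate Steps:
h(Y, p) = p/(5 + Y)
(-14)² - 1/Q(h(9, -5)) = (-14)² - 1/((-5/(5 + 9))²) = 196 - 1/((-5/14)²) = 196 - 1/25/196 = 196 - 1*196/25 = 196 - 196/25 = 4704/25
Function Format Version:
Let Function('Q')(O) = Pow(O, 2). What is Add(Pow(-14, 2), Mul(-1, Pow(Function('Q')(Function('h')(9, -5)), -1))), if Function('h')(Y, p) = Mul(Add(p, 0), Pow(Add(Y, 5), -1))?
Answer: Rational(4704, 25) ≈ 188.16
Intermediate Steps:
Function('h')(Y, p) = Mul(p, Pow(Add(5, Y), -1))
Add(Pow(-14, 2), Mul(-1, Pow(Function('Q')(Function('h')(9, -5)), -1))) = Add(Pow(-14, 2), Mul(-1, Pow(Pow(Mul(-5, Pow(Add(5, 9), -1)), 2), -1))) = Add(196, Mul(-1, Pow(Pow(Mul(-5, Pow(14, -1)), 2), -1))) = Add(196, Mul(-1, Pow(Pow(Mul(-5, Rational(1, 14)), 2), -1))) = Add(196, Mul(-1, Pow(Pow(Rational(-5, 14), 2), -1))) = Add(196, Mul(-1, Pow(Rational(25, 196), -1))) = Add(196, Mul(-1, Rational(196, 25))) = Add(196, Rational(-196, 25)) = Rational(4704, 25)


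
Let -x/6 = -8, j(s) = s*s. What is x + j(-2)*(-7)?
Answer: 20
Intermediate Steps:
j(s) = s²
x = 48 (x = -6*(-8) = 48)
x + j(-2)*(-7) = 48 + (-2)²*(-7) = 48 + 4*(-7) = 48 - 28 = 20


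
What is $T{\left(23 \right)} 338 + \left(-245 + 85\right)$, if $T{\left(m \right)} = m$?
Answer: $7614$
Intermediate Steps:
$T{\left(23 \right)} 338 + \left(-245 + 85\right) = 23 \cdot 338 + \left(-245 + 85\right) = 7774 - 160 = 7614$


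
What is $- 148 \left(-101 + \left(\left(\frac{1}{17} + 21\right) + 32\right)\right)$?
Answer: $\frac{120620}{17} \approx 7095.3$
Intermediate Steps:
$- 148 \left(-101 + \left(\left(\frac{1}{17} + 21\right) + 32\right)\right) = - 148 \left(-101 + \left(\frac{358}{17} + 32\right)\right) = - 148 \left(-101 + \frac{902}{17}\right) = \left(-148\right) \left(- \frac{815}{17}\right) = \frac{120620}{17}$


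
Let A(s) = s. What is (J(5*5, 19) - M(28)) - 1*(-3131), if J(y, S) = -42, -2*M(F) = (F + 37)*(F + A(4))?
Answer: 4129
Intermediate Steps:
M(F) = -(4 + F)*(37 + F)/2 (M(F) = -(F + 37)*(F + 4)/2 = -(37 + F)*(4 + F)/2 = -(4 + F)*(37 + F)/2)
(J(5*5, 19) - M(28)) - 1*(-3131) = (-42 - (-74 - 41/2*28 - ½*28²)) - 1*(-3131) = (-42 - (-74 - 574 - ½*784)) + 3131 = (-42 - (-74 - 574 - 392)) + 3131 = (-42 - 1*(-1040)) + 3131 = (-42 + 1040) + 3131 = 998 + 3131 = 4129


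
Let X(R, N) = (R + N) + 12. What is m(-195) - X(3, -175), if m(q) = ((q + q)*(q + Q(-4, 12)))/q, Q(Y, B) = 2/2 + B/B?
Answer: -226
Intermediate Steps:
X(R, N) = 12 + N + R (X(R, N) = (N + R) + 12 = 12 + N + R)
Q(Y, B) = 2 (Q(Y, B) = 2*(½) + 1 = 1 + 1 = 2)
m(q) = 4 + 2*q (m(q) = ((q + q)*(q + 2))/q = ((2*q)*(2 + q))/q = (2*q*(2 + q))/q = 4 + 2*q)
m(-195) - X(3, -175) = (4 + 2*(-195)) - (12 - 175 + 3) = (4 - 390) - 1*(-160) = -386 + 160 = -226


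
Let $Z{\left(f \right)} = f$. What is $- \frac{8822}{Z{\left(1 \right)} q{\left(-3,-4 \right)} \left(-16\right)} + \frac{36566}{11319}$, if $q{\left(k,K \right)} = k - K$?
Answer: $\frac{50220637}{90552} \approx 554.61$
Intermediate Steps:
$- \frac{8822}{Z{\left(1 \right)} q{\left(-3,-4 \right)} \left(-16\right)} + \frac{36566}{11319} = - \frac{8822}{1 \left(-3 - -4\right) \left(-16\right)} + \frac{36566}{11319} = - \frac{8822}{1 \left(-3 + 4\right) \left(-16\right)} + 36566 \cdot \frac{1}{11319} = - \frac{8822}{1 \cdot 1 \left(-16\right)} + \frac{36566}{11319} = - \frac{8822}{1 \left(-16\right)} + \frac{36566}{11319} = - \frac{8822}{-16} + \frac{36566}{11319} = \left(-8822\right) \left(- \frac{1}{16}\right) + \frac{36566}{11319} = \frac{4411}{8} + \frac{36566}{11319} = \frac{50220637}{90552}$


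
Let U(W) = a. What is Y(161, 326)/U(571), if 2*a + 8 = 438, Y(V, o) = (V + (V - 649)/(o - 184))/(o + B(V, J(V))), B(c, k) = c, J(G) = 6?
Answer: 11187/7434055 ≈ 0.0015048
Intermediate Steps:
Y(V, o) = (V + (-649 + V)/(-184 + o))/(V + o) (Y(V, o) = (V + (V - 649)/(o - 184))/(o + V) = (V + (-649 + V)/(-184 + o))/(V + o))
a = 215 (a = -4 + (½)*438 = -4 + 219 = 215)
U(W) = 215
Y(161, 326)/U(571) = ((-649 - 183*161 + 161*326)/(326² - 184*161 - 184*326 + 161*326))/215 = ((-649 - 29463 + 52486)/(106276 - 29624 - 59984 + 52486))*(1/215) = (22374/69154)*(1/215) = ((1/69154)*22374)*(1/215) = (11187/34577)*(1/215) = 11187/7434055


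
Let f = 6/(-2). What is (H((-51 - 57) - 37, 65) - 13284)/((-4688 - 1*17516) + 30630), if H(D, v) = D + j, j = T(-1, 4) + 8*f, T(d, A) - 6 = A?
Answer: -13443/8426 ≈ -1.5954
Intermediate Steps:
T(d, A) = 6 + A
f = -3 (f = 6*(-1/2) = -3)
j = -14 (j = (6 + 4) + 8*(-3) = 10 - 24 = -14)
H(D, v) = -14 + D (H(D, v) = D - 14 = -14 + D)
(H((-51 - 57) - 37, 65) - 13284)/((-4688 - 1*17516) + 30630) = ((-14 + ((-51 - 57) - 37)) - 13284)/((-4688 - 1*17516) + 30630) = ((-14 + (-108 - 37)) - 13284)/((-4688 - 17516) + 30630) = ((-14 - 145) - 13284)/(-22204 + 30630) = (-159 - 13284)/8426 = -13443*1/8426 = -13443/8426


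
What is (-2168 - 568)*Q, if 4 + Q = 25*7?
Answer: -467856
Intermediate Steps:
Q = 171 (Q = -4 + 25*7 = -4 + 175 = 171)
(-2168 - 568)*Q = (-2168 - 568)*171 = -2736*171 = -467856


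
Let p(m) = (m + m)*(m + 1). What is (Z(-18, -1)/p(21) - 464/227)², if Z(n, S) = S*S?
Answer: 183619963081/43994223504 ≈ 4.1737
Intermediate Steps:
p(m) = 2*m*(1 + m) (p(m) = (2*m)*(1 + m) = 2*m*(1 + m))
Z(n, S) = S²
(Z(-18, -1)/p(21) - 464/227)² = ((-1)²/((2*21*(1 + 21))) - 464/227)² = (1/(2*21*22) - 464*1/227)² = (1/924 - 464/227)² = (-428509/209748)² = 183619963081/43994223504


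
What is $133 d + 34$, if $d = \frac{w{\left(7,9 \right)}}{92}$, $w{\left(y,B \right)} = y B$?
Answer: $\frac{11507}{92} \approx 125.08$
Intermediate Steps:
$w{\left(y,B \right)} = B y$
$d = \frac{63}{92}$ ($d = \frac{9 \cdot 7}{92} = 63 \cdot \frac{1}{92} = \frac{63}{92} \approx 0.68478$)
$133 d + 34 = 133 \cdot \frac{63}{92} + 34 = \frac{8379}{92} + 34 = \frac{11507}{92}$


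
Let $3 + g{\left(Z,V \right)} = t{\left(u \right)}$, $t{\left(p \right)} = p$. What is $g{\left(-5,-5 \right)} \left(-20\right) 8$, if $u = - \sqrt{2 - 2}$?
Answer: $480$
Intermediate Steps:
$u = 0$ ($u = - \sqrt{0} = \left(-1\right) 0 = 0$)
$g{\left(Z,V \right)} = -3$ ($g{\left(Z,V \right)} = -3 + 0 = -3$)
$g{\left(-5,-5 \right)} \left(-20\right) 8 = \left(-3\right) \left(-20\right) 8 = 60 \cdot 8 = 480$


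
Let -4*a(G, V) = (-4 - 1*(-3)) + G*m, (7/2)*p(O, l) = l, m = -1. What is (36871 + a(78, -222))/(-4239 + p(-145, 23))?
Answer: -79457/9116 ≈ -8.7162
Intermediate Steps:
p(O, l) = 2*l/7
a(G, V) = ¼ + G/4 (a(G, V) = -((-4 - 1*(-3)) + G*(-1))/4 = -((-4 + 3) - G)/4 = -(-1 - G)/4 = ¼ + G/4)
(36871 + a(78, -222))/(-4239 + p(-145, 23)) = (36871 + (¼ + (¼)*78))/(-4239 + (2/7)*23) = (36871 + (¼ + 39/2))/(-4239 + 46/7) = (36871 + 79/4)/(-29627/7) = (147563/4)*(-7/29627) = -79457/9116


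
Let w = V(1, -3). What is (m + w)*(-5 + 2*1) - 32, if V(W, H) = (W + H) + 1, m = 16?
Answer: -77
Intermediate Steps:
V(W, H) = 1 + H + W (V(W, H) = (H + W) + 1 = 1 + H + W)
w = -1 (w = 1 - 3 + 1 = -1)
(m + w)*(-5 + 2*1) - 32 = (16 - 1)*(-5 + 2*1) - 32 = 15*(-5 + 2) - 32 = 15*(-3) - 32 = -45 - 32 = -77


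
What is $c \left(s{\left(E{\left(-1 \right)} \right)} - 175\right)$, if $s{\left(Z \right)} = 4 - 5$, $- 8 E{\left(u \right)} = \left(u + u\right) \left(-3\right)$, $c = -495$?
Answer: $87120$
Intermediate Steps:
$E{\left(u \right)} = \frac{3 u}{4}$ ($E{\left(u \right)} = - \frac{\left(u + u\right) \left(-3\right)}{8} = - \frac{2 u \left(-3\right)}{8} = - \frac{\left(-6\right) u}{8} = \frac{3 u}{4}$)
$s{\left(Z \right)} = -1$
$c \left(s{\left(E{\left(-1 \right)} \right)} - 175\right) = - 495 \left(-1 - 175\right) = \left(-495\right) \left(-176\right) = 87120$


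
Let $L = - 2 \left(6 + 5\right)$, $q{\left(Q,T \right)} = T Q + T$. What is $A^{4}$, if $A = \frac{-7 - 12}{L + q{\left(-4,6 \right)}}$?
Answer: $\frac{130321}{2560000} \approx 0.050907$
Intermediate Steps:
$q{\left(Q,T \right)} = T + Q T$ ($q{\left(Q,T \right)} = Q T + T = T + Q T$)
$L = -22$ ($L = \left(-2\right) 11 = -22$)
$A = \frac{19}{40}$ ($A = \frac{-7 - 12}{-22 + 6 \left(1 - 4\right)} = - \frac{19}{-22 + 6 \left(-3\right)} = - \frac{19}{-22 - 18} = - \frac{19}{-40} = \left(-19\right) \left(- \frac{1}{40}\right) = \frac{19}{40} \approx 0.475$)
$A^{4} = \left(\frac{19}{40}\right)^{4} = \frac{130321}{2560000}$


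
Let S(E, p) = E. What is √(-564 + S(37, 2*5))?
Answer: I*√527 ≈ 22.956*I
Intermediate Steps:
√(-564 + S(37, 2*5)) = √(-564 + 37) = √(-527) = I*√527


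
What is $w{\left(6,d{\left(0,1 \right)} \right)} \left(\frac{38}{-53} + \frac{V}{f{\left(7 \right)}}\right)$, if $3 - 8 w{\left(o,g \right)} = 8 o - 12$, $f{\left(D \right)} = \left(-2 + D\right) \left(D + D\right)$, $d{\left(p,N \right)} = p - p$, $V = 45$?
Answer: $\frac{1815}{5936} \approx 0.30576$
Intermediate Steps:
$d{\left(p,N \right)} = 0$
$f{\left(D \right)} = 2 D \left(-2 + D\right)$ ($f{\left(D \right)} = \left(-2 + D\right) 2 D = 2 D \left(-2 + D\right)$)
$w{\left(o,g \right)} = \frac{15}{8} - o$ ($w{\left(o,g \right)} = \frac{3}{8} - \frac{8 o - 12}{8} = \frac{3}{8} - \frac{-12 + 8 o}{8} = \frac{3}{8} - \left(- \frac{3}{2} + o\right) = \frac{15}{8} - o$)
$w{\left(6,d{\left(0,1 \right)} \right)} \left(\frac{38}{-53} + \frac{V}{f{\left(7 \right)}}\right) = \left(\frac{15}{8} - 6\right) \left(\frac{38}{-53} + \frac{45}{2 \cdot 7 \left(-2 + 7\right)}\right) = \left(\frac{15}{8} - 6\right) \left(38 \left(- \frac{1}{53}\right) + \frac{45}{2 \cdot 7 \cdot 5}\right) = - \frac{33 \left(- \frac{38}{53} + \frac{45}{70}\right)}{8} = - \frac{33 \left(- \frac{38}{53} + 45 \cdot \frac{1}{70}\right)}{8} = - \frac{33 \left(- \frac{38}{53} + \frac{9}{14}\right)}{8} = \left(- \frac{33}{8}\right) \left(- \frac{55}{742}\right) = \frac{1815}{5936}$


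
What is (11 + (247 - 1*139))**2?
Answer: 14161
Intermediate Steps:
(11 + (247 - 1*139))**2 = (11 + (247 - 139))**2 = (11 + 108)**2 = 119**2 = 14161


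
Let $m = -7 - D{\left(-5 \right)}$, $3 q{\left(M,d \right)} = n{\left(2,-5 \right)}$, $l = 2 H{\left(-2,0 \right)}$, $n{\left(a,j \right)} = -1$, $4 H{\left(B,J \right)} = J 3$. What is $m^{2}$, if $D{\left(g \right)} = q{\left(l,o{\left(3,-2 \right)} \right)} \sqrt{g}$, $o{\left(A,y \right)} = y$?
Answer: $\frac{\left(21 - i \sqrt{5}\right)^{2}}{9} \approx 48.444 - 10.435 i$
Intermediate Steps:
$H{\left(B,J \right)} = \frac{3 J}{4}$ ($H{\left(B,J \right)} = \frac{J 3}{4} = \frac{3 J}{4}$)
$l = 0$ ($l = 2 \cdot \frac{3}{4} \cdot 0 = 2 \cdot 0 = 0$)
$q{\left(M,d \right)} = - \frac{1}{3}$ ($q{\left(M,d \right)} = \frac{1}{3} \left(-1\right) = - \frac{1}{3}$)
$D{\left(g \right)} = - \frac{\sqrt{g}}{3}$
$m = -7 + \frac{i \sqrt{5}}{3}$ ($m = -7 - - \frac{\sqrt{-5}}{3} = -7 - - \frac{i \sqrt{5}}{3} = -7 + \frac{i \sqrt{5}}{3} \approx -7.0 + 0.74536 i$)
$m^{2} = \left(-7 + \frac{i \sqrt{5}}{3}\right)^{2}$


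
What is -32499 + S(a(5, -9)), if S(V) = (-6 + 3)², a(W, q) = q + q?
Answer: -32490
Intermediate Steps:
a(W, q) = 2*q
S(V) = 9 (S(V) = (-3)² = 9)
-32499 + S(a(5, -9)) = -32499 + 9 = -32490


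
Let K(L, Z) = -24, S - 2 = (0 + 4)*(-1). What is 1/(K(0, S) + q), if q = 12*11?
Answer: 1/108 ≈ 0.0092593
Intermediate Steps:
S = -2 (S = 2 + (0 + 4)*(-1) = 2 + 4*(-1) = 2 - 4 = -2)
q = 132
1/(K(0, S) + q) = 1/(-24 + 132) = 1/108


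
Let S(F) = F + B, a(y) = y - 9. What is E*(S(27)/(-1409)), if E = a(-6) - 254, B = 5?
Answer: 8608/1409 ≈ 6.1093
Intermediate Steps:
a(y) = -9 + y
S(F) = 5 + F (S(F) = F + 5 = 5 + F)
E = -269 (E = (-9 - 6) - 254 = -15 - 254 = -269)
E*(S(27)/(-1409)) = -269*(5 + 27)/(-1409) = -8608*(-1)/1409 = -269*(-32/1409) = 8608/1409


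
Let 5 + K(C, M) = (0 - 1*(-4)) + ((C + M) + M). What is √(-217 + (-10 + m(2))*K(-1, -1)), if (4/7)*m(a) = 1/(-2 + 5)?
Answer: I*√1614/3 ≈ 13.392*I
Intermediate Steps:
K(C, M) = -1 + C + 2*M (K(C, M) = -5 + ((0 - 1*(-4)) + ((C + M) + M)) = -5 + ((0 + 4) + (C + 2*M)) = -5 + (4 + (C + 2*M)) = -5 + (4 + C + 2*M) = -1 + C + 2*M)
m(a) = 7/12 (m(a) = 7/(4*(-2 + 5)) = (7/4)/3 = (7/4)*(⅓) = 7/12)
√(-217 + (-10 + m(2))*K(-1, -1)) = √(-217 + (-10 + 7/12)*(-1 - 1 + 2*(-1))) = √(-217 - 113*(-1 - 1 - 2)/12) = √(-217 - 113/12*(-4)) = √(-217 + 113/3) = √(-538/3) = I*√1614/3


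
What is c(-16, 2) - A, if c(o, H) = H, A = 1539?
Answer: -1537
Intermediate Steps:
c(-16, 2) - A = 2 - 1*1539 = 2 - 1539 = -1537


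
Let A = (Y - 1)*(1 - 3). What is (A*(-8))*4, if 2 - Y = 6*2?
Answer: -704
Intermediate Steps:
Y = -10 (Y = 2 - 6*2 = 2 - 1*12 = 2 - 12 = -10)
A = 22 (A = (-10 - 1)*(1 - 3) = -11*(-2) = 22)
(A*(-8))*4 = (22*(-8))*4 = -176*4 = -704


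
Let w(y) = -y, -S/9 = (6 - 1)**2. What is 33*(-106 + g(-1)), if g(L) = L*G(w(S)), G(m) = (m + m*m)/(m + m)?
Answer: -7227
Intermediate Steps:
S = -225 (S = -9*(6 - 1)**2 = -9*5**2 = -9*25 = -225)
G(m) = (m + m**2)/(2*m) (G(m) = (m + m**2)/((2*m)) = (m + m**2)*(1/(2*m)) = (m + m**2)/(2*m))
g(L) = 113*L (g(L) = L*(1/2 + (-1*(-225))/2) = L*(1/2 + (1/2)*225) = L*(1/2 + 225/2) = L*113 = 113*L)
33*(-106 + g(-1)) = 33*(-106 + 113*(-1)) = 33*(-106 - 113) = 33*(-219) = -7227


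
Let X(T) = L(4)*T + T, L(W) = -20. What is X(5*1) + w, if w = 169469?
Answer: 169374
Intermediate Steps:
X(T) = -19*T (X(T) = -20*T + T = -19*T)
X(5*1) + w = -95 + 169469 = 169374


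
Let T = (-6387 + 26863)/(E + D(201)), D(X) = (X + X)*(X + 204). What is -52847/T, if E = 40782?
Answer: -2689806606/5119 ≈ -5.2546e+5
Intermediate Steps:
D(X) = 2*X*(204 + X) (D(X) = (2*X)*(204 + X) = 2*X*(204 + X))
T = 5119/50898 (T = (-6387 + 26863)/(40782 + 2*201*(204 + 201)) = 20476/(40782 + 2*201*405) = 20476/(40782 + 162810) = 20476/203592 = 20476*(1/203592) = 5119/50898 ≈ 0.10057)
-52847/T = -52847/5119/50898 = -52847*50898/5119 = -2689806606/5119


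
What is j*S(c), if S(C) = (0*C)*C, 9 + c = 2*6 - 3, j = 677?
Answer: 0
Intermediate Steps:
c = 0 (c = -9 + (2*6 - 3) = -9 + (12 - 3) = -9 + 9 = 0)
S(C) = 0 (S(C) = 0*C = 0)
j*S(c) = 677*0 = 0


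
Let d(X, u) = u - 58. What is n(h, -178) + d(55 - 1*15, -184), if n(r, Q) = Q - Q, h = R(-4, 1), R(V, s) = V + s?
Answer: -242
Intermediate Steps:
d(X, u) = -58 + u
h = -3 (h = -4 + 1 = -3)
n(r, Q) = 0
n(h, -178) + d(55 - 1*15, -184) = 0 + (-58 - 184) = 0 - 242 = -242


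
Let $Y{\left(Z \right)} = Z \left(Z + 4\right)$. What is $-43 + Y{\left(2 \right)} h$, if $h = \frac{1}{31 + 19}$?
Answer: $- \frac{1069}{25} \approx -42.76$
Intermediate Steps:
$h = \frac{1}{50} \approx 0.02$
$Y{\left(Z \right)} = Z \left(4 + Z\right)$
$-43 + Y{\left(2 \right)} h = -43 + 2 \left(4 + 2\right) \frac{1}{50} = -43 + 2 \cdot 6 \cdot \frac{1}{50} = -43 + 12 \cdot \frac{1}{50} = -43 + \frac{6}{25} = - \frac{1069}{25}$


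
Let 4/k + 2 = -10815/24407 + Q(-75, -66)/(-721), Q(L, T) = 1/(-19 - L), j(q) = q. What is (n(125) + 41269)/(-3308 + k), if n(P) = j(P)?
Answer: -16610066280989/1328049812286 ≈ -12.507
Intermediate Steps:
n(P) = P
k = -3941828128/2407604911 (k = 4/(-2 + (-10815/24407 - 1/(19 - 75)/(-721))) = 4/(-2 + (-10815*1/24407 - 1/(-56)*(-1/721))) = 4/(-2 + (-10815/24407 - 1*(-1/56)*(-1/721))) = 4/(-2 + (-10815/24407 + (1/56)*(-1/721))) = 4/(-2 + (-10815/24407 - 1/40376)) = 4/(-2 - 436690847/985457032) = 4/(-2407604911/985457032) = 4*(-985457032/2407604911) = -3941828128/2407604911 ≈ -1.6372)
(n(125) + 41269)/(-3308 + k) = (125 + 41269)/(-3308 - 3941828128/2407604911) = 41394/(-7968298873716/2407604911) = 41394*(-2407604911/7968298873716) = -16610066280989/1328049812286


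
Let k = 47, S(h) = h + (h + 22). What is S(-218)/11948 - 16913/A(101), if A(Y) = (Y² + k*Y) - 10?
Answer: -26032607/22309903 ≈ -1.1669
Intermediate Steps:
S(h) = 22 + 2*h (S(h) = h + (22 + h) = 22 + 2*h)
A(Y) = -10 + Y² + 47*Y (A(Y) = (Y² + 47*Y) - 10 = -10 + Y² + 47*Y)
S(-218)/11948 - 16913/A(101) = (22 + 2*(-218))/11948 - 16913/(-10 + 101² + 47*101) = (22 - 436)*(1/11948) - 16913/(-10 + 10201 + 4747) = -414*1/11948 - 16913/14938 = -207/5974 - 16913*1/14938 = -207/5974 - 16913/14938 = -26032607/22309903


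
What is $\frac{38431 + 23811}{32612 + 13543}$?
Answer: $\frac{62242}{46155} \approx 1.3485$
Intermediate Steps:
$\frac{38431 + 23811}{32612 + 13543} = \frac{62242}{46155}$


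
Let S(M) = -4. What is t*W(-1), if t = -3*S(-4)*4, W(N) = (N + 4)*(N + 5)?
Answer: 576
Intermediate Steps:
W(N) = (4 + N)*(5 + N)
t = 48 (t = -3*(-4)*4 = 12*4 = 48)
t*W(-1) = 48*(20 + (-1)² + 9*(-1)) = 48*(20 + 1 - 9) = 48*12 = 576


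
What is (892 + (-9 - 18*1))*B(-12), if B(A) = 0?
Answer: 0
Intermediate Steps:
(892 + (-9 - 18*1))*B(-12) = (892 + (-9 - 18*1))*0 = (892 + (-9 - 18))*0 = (892 - 27)*0 = 865*0 = 0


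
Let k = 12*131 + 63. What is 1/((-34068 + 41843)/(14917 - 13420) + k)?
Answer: 1497/2455370 ≈ 0.00060968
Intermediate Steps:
k = 1635 (k = 1572 + 63 = 1635)
1/((-34068 + 41843)/(14917 - 13420) + k) = 1/((-34068 + 41843)/(14917 - 13420) + 1635) = 1/(7775/1497 + 1635) = 1/(2455370/1497) = 1497/2455370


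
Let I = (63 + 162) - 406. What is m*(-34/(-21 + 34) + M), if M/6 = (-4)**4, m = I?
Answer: -3608054/13 ≈ -2.7754e+5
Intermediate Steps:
I = -181 (I = 225 - 406 = -181)
m = -181
M = 1536 (M = 6*(-4)**4 = 6*256 = 1536)
m*(-34/(-21 + 34) + M) = -181*(-34/(-21 + 34) + 1536) = -181*(-34/13 + 1536) = -181*19934/13 = -3608054/13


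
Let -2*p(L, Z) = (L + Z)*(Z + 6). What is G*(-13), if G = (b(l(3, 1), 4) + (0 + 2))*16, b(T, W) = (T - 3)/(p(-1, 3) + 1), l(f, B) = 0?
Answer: -494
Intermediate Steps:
p(L, Z) = -(6 + Z)*(L + Z)/2 (p(L, Z) = -(L + Z)*(Z + 6)/2 = -(L + Z)*(6 + Z)/2 = -(6 + Z)*(L + Z)/2)
b(T, W) = 3/8 - T/8 (b(T, W) = (T - 3)/((-3*(-1) - 3*3 - 1/2*3**2 - 1/2*(-1)*3) + 1) = (-3 + T)/((3 - 9 - 1/2*9 + 3/2) + 1) = (-3 + T)/((3 - 9 - 9/2 + 3/2) + 1) = (-3 + T)/(-9 + 1) = (-3 + T)/(-8) = (-3 + T)*(-1/8) = 3/8 - T/8)
G = 38 (G = ((3/8 - 1/8*0) + (0 + 2))*16 = ((3/8 + 0) + 2)*16 = (3/8 + 2)*16 = (19/8)*16 = 38)
G*(-13) = 38*(-13) = -494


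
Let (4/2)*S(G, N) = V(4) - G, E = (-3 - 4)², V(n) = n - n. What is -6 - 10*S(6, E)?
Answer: 24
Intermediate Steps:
V(n) = 0
E = 49 (E = (-7)² = 49)
S(G, N) = -G/2 (S(G, N) = (0 - G)/2 = (-G)/2 = -G/2)
-6 - 10*S(6, E) = -6 - (-5)*6 = -6 - 10*(-3) = -6 + 30 = 24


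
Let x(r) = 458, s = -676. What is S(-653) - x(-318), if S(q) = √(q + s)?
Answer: -458 + I*√1329 ≈ -458.0 + 36.455*I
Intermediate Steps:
S(q) = √(-676 + q) (S(q) = √(q - 676) = √(-676 + q))
S(-653) - x(-318) = √(-676 - 653) - 1*458 = √(-1329) - 458 = I*√1329 - 458 = -458 + I*√1329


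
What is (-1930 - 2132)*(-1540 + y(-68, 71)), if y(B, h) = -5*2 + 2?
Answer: 6287976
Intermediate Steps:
y(B, h) = -8 (y(B, h) = -10 + 2 = -8)
(-1930 - 2132)*(-1540 + y(-68, 71)) = (-1930 - 2132)*(-1540 - 8) = -4062*(-1548) = 6287976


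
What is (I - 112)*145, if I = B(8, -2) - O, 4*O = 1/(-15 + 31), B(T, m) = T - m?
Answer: -946705/64 ≈ -14792.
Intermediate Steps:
O = 1/64 (O = 1/(4*(-15 + 31)) = (¼)/16 = (¼)*(1/16) = 1/64 ≈ 0.015625)
I = 639/64 (I = (8 - 1*(-2)) - 1*1/64 = (8 + 2) - 1/64 = 10 - 1/64 = 639/64 ≈ 9.9844)
(I - 112)*145 = (639/64 - 112)*145 = -6529/64*145 = -946705/64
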